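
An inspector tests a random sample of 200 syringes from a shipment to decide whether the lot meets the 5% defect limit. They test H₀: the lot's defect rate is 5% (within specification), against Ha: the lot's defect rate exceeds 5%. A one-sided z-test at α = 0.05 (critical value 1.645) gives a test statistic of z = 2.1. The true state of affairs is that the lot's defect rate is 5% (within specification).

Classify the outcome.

Type I error

Since z = 2.1 > z* = 1.645, H₀ is rejected.
H₀ is true (actually the lot's defect rate is 5% (within specification)).
Rejecting a true H₀ is a Type I error.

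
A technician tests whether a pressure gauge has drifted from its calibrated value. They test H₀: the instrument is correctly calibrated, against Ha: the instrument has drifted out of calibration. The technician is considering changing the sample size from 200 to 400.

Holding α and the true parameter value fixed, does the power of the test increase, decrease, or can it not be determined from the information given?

Increasing n separates the H₀ and Ha sampling distributions, so under Ha fewer outcomes land in the acceptance region.
Since power = 1 − β and β decreases, power increases.

It increases.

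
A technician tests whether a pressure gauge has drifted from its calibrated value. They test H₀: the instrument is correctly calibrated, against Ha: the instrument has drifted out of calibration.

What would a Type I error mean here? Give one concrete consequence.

A Type I error would mean concluding that the instrument has drifted out of calibration when in fact the instrument is correctly calibrated. Consequence: a properly working instrument is taken offline unnecessarily.

A Type I error is rejecting H₀ when H₀ is true.
Here that means pulling the instrument for recalibration when actually the instrument is correctly calibrated.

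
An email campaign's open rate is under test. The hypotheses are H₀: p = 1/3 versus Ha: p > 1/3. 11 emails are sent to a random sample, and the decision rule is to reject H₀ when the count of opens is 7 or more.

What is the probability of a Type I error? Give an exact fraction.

α = P(reject H₀ | H₀ true) = P(Y ≥ 7 | p = 1/3), with Y ~ Binomial(11, 1/3).
Summing C(11,j)(1/3)^j(2/3)^{11−j} for j = 7,…,11 gives 2281/59049.

2281/59049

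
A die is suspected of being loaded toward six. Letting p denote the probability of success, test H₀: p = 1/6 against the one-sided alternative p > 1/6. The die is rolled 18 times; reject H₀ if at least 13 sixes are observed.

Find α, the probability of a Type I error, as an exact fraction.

3599177/12694994583552

α = P(reject H₀ | H₀ true) = P(S ≥ 13 | p = 1/6), with S ~ Binomial(18, 1/6).
P(S ≥ 13) = Σ_{j=13}^{18} C(18,j)·(1/6)^j·(5/6)^{18-j} = 3599177/12694994583552.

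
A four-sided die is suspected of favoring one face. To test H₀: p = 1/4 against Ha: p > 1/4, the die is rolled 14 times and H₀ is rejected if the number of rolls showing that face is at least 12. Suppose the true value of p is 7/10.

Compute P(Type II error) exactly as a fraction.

41958212136219/50000000000000

β = P(fail to reject H₀ | Ha true) = P(Y ≤ 11 | p = 7/10), Y ~ Binomial(14, 7/10).
Adding the binomial probabilities P(Y=0)+…+P(Y=11) at p = 7/10 gives 41958212136219/50000000000000.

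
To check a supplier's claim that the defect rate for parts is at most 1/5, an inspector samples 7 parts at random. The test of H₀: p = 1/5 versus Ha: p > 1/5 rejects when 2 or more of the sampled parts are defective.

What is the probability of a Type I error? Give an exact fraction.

33069/78125

Under H₀, X ~ Binomial(7, 1/5); the Type I error rate is P(X ≥ 2).
Via the complement, α = 1 − Σ_{j=0}^{1} C(7,j)(1/5)^j(4/5)^{7-j} = 33069/78125.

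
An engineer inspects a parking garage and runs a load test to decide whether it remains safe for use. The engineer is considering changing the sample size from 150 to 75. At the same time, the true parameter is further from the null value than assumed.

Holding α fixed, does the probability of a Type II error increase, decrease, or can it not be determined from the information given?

Cannot be determined from the information given.

The first change alone would make β increase; the second alone would make β decrease. Which effect dominates depends on the magnitudes, which are not given.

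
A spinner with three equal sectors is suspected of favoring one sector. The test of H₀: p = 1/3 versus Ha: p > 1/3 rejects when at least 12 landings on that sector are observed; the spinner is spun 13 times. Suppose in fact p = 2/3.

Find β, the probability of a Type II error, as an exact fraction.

β = P(fail to reject H₀ | Ha true) = P(K ≤ 11 | p = 2/3), K ~ Binomial(13, 2/3).
Equivalently, β = 1 − P(K ≥ 12) = 510961/531441.

510961/531441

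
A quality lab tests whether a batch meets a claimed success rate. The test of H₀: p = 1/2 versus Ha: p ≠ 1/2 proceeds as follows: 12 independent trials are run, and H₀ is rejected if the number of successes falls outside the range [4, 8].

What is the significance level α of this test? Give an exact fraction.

299/2048

The significance level is the null-hypothesis probability of the rejection region {≤3} ∪ {≥9}.
Each tail has probability (1 + 12 + 66 + 220)/4096; doubling gives α = 598/4096 = 299/2048.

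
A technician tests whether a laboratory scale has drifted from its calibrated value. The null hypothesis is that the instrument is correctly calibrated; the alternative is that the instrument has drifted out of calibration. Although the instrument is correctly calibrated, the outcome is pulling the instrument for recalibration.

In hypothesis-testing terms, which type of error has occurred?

Type I error

'Pulling the instrument for recalibration' corresponds to rejecting H₀.
H₀ was rejected but H₀ is true — a Type I error (false positive).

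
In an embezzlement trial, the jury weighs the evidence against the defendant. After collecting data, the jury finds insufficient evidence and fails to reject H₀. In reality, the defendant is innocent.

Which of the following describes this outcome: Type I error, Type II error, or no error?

Neither — the decision is correct.

The conventional null hypothesis here is that the defendant is innocent.
The test retained a true H₀ — the decision matches the true state.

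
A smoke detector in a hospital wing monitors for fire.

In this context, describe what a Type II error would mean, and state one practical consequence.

A Type II error would mean concluding that there is no fire (or at least failing to establish that there is a fire) when in fact there is a fire. Consequence: a real fire goes undetected.

With the conventional null hypothesis that there is no fire:
A Type II error is failing to reject H₀ when H₀ is false.
Here that means remaining silent when actually there is a fire.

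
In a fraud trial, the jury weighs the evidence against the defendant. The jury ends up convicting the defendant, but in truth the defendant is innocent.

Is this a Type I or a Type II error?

The null hypothesis here is that the defendant is innocent.
'Convicting the defendant' corresponds to rejecting H₀.
H₀ was rejected but H₀ is true — a Type I error (false positive).

Type I error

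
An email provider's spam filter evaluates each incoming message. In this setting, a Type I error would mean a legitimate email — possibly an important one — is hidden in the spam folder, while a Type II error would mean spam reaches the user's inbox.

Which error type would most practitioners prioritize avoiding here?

The Type I consequence (a legitimate email — possibly an important one — is hidden in the spam folder) is more severe than the Type II consequence (spam reaches the user's inbox).

Type I error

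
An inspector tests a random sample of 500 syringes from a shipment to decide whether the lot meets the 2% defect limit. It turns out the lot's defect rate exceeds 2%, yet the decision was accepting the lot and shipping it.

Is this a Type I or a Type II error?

The null hypothesis here is that the lot's defect rate is 2% (within specification).
'Accepting the lot and shipping it' corresponds to failing to reject H₀.
H₀ was not rejected but H₀ is false — a Type II error (false negative).

Type II error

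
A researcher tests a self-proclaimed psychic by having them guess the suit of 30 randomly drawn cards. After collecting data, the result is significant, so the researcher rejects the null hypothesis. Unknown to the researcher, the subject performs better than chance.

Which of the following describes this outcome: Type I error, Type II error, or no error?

The conventional null hypothesis here is that the subject is guessing at random (p = 1/4).
The test rejected a false H₀ — the decision matches the true state.

No error (correct decision).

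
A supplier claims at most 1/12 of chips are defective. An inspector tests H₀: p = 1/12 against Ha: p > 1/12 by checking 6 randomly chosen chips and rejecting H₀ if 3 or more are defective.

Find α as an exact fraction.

α = P(reject H₀ | H₀ true) = P(Y ≥ 3 | p = 1/12), Y ~ Binomial(6, 1/12).
Computing the lower-tail complement: 1 − 1478741/1492992 = 14251/1492992.

14251/1492992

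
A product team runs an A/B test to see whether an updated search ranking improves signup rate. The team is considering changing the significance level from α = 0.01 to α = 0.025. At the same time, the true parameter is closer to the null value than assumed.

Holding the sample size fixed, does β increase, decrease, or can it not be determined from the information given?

The first change alone would make β decrease; the second alone would make β increase. Which effect dominates depends on the magnitudes, which are not given.

Cannot be determined from the information given.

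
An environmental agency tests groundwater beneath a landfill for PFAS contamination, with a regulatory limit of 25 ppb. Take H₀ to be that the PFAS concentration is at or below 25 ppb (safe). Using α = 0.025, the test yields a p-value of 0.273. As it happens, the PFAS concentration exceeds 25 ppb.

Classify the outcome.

Type II error

Since p = 0.273 ≥ α = 0.025, H₀ is not rejected.
H₀ is false (actually the PFAS concentration exceeds 25 ppb).
Failing to reject a false H₀ is a Type II error.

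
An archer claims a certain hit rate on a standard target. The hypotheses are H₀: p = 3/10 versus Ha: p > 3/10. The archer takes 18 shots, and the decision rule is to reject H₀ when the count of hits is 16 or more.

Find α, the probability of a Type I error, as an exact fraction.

84845087091/250000000000000000

The Type I error probability is α = P(S ≥ 16) computed under H₀, where S ~ Binomial(18, 3/10).
Adding the binomial terms for j = 16 through 18 with p = 3/10 yields 84845087091/250000000000000000.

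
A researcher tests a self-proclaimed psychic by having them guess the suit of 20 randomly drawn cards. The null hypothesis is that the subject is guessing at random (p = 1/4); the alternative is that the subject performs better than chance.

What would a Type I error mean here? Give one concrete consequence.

A Type I error would mean concluding that the subject performs better than chance when in fact the subject is guessing at random (p = 1/4). Consequence: a lucky guesser is credited with psychic ability.

A Type I error is rejecting H₀ when H₀ is true.
Here that means concluding the subject has some ability beyond chance when actually the subject is guessing at random (p = 1/4).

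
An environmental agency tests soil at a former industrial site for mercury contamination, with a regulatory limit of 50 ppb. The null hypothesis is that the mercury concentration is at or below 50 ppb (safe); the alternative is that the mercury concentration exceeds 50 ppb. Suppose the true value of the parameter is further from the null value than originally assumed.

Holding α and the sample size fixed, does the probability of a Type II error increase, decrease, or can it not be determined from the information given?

A larger true effect moves the Ha sampling distribution further from the H₀ critical value, making rejection more likely when Ha is true.

It decreases.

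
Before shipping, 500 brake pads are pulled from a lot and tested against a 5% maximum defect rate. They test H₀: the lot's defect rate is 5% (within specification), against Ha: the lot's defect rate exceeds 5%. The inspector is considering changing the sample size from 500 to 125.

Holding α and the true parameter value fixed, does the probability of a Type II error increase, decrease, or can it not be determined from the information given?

A smaller sample increases the standard error, so the sampling distributions under H₀ and Ha overlap more.

It increases.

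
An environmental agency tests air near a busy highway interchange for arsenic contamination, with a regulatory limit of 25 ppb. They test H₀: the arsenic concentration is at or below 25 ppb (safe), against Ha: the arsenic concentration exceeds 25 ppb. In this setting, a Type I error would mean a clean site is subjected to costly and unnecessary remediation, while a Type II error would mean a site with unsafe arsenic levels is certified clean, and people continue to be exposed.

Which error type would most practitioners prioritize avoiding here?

The Type II consequence (a site with unsafe arsenic levels is certified clean, and people continue to be exposed) is more severe than the Type I consequence (a clean site is subjected to costly and unnecessary remediation).

Type II error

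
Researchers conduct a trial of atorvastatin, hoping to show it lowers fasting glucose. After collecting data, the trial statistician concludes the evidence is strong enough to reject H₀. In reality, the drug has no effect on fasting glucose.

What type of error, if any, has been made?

Type I error

The conventional null hypothesis here is that the drug has no effect on fasting glucose.
H₀ was rejected, but H₀ is actually true.
Rejecting a true null hypothesis is a Type I error (false positive).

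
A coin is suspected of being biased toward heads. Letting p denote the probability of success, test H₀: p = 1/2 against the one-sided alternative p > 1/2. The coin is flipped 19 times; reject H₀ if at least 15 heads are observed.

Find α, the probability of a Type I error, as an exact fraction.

α = P(reject H₀ | H₀ true) = P(X ≥ 15 | p = 1/2), with X ~ Binomial(19, 1/2).
That's C(19,15) + C(19,16) + C(19,17) + C(19,18) + C(19,19) over 2^19, i.e. (3876 + 969 + 171 + 19 + 1)/524288 = 5036/524288 = 1259/131072.

1259/131072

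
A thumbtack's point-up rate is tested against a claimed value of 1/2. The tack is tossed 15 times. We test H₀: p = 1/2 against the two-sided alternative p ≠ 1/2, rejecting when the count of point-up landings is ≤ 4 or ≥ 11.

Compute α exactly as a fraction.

1941/16384

Under H₀, K ~ Binomial(15, 1/2); α is the probability of landing in either tail, P(K ≤ 4) + P(K ≥ 11).
By symmetry, α = 2·P(K ≤ 4) = 2·(1 + 15 + 105 + 455 + 1365)/32768 = 3882/32768 = 1941/16384.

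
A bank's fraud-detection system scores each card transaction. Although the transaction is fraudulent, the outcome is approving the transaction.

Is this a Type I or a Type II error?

Type II error

The null hypothesis here is that the transaction is legitimate.
'Approving the transaction' corresponds to failing to reject H₀.
H₀ was not rejected but H₀ is false — a Type II error (false negative).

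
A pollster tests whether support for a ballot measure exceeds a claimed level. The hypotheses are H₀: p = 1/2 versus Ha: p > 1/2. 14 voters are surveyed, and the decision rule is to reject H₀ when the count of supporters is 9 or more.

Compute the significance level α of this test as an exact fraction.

α = P(reject H₀ | H₀ true) = P(X ≥ 9 | p = 1/2), with X ~ Binomial(14, 1/2).
That's C(14,9) + C(14,10) + C(14,11) + C(14,12) + C(14,13) + C(14,14) over 2^14, i.e. (2002 + 1001 + 364 + 91 + 14 + 1)/16384 = 3473/16384.

3473/16384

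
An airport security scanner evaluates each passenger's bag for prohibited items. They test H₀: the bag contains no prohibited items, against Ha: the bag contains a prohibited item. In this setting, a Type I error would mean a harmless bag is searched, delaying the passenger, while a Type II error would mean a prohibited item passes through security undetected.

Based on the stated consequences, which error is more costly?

The Type II consequence (a prohibited item passes through security undetected) is more severe than the Type I consequence (a harmless bag is searched, delaying the passenger).

Type II error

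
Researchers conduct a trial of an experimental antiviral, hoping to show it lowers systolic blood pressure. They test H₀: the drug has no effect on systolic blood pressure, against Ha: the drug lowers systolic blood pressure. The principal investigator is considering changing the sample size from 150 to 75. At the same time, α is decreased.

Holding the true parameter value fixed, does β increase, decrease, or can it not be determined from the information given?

Reducing n widens both sampling distributions, so the test has less ability to distinguish Ha from H₀. Lowering α raises the bar for rejection; under Ha, the test now fails to reject on outcomes it previously would have rejected. Both changes push β in the same direction.

It increases.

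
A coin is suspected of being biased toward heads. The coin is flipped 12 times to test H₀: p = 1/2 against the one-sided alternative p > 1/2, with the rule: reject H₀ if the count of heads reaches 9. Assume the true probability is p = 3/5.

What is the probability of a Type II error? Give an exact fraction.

37825328/48828125

A Type II error is failing to reject when Ha holds: with p = 3/5, β = P(K ≤ 8).
Adding the binomial probabilities P(K=0)+…+P(K=8) at p = 3/5 gives 37825328/48828125.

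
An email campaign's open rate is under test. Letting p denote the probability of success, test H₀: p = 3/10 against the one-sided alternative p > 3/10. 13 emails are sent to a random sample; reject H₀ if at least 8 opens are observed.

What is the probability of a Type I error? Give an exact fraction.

Under H₀, Y ~ Binomial(13, 3/10), and α = P(Y ≥ 8).
Adding the binomial terms for j = 8 through 13 with p = 3/10 yields 45557031771/2500000000000.

45557031771/2500000000000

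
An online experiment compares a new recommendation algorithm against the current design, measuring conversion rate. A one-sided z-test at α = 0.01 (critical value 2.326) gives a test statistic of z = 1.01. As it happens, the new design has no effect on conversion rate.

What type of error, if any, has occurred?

No error (correct decision).

The conventional null hypothesis is that the new design has no effect on conversion rate.
Since z = 1.01 ≤ z* = 2.326, H₀ is not rejected.
H₀ is true (actually the new design has no effect on conversion rate).
The decision matches the true state — no error.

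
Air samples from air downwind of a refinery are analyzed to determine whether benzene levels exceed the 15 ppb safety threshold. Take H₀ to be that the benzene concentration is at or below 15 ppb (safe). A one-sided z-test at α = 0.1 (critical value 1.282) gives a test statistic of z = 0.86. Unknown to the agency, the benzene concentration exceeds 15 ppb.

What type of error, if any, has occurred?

Since z = 0.86 ≤ z* = 1.282, H₀ is not rejected.
H₀ is false (actually the benzene concentration exceeds 15 ppb).
Failing to reject a false H₀ is a Type II error.

Type II error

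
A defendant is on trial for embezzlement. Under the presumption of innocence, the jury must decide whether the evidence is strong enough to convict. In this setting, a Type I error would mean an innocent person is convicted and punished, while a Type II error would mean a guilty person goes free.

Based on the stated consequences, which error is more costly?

Type I error

The Type I consequence (an innocent person is convicted and punished) is more severe than the Type II consequence (a guilty person goes free).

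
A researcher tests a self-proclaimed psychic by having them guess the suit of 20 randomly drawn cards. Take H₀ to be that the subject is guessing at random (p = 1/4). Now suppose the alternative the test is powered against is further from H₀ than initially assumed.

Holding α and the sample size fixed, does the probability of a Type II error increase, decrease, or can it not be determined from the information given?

It decreases.

A bigger departure from H₀ is easier for the test to detect, so it fails to reject less often.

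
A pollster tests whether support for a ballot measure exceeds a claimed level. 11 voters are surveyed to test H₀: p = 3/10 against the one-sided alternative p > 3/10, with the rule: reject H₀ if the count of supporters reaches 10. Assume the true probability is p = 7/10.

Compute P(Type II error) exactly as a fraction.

2217524751/2500000000

A Type II error is failing to reject when Ha holds: with p = 7/10, β = P(S ≤ 9).
Equivalently, β = 1 − P(S ≥ 10) = 2217524751/2500000000.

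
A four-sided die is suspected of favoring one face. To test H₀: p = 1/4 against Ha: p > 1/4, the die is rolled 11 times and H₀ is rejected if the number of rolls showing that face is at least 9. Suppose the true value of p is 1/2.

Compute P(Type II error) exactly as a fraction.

β = P(fail to reject H₀ | Ha true) = P(Y ≤ 8 | p = 1/2), Y ~ Binomial(11, 1/2).
Equivalently, β = 1 − P(Y ≥ 9) = 1981/2048.

1981/2048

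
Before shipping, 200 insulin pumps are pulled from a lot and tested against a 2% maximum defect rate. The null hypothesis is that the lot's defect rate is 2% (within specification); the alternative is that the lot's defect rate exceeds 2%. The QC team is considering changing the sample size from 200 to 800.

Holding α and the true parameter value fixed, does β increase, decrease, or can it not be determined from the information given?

It decreases.

More data shrinks sampling variability; the test statistic under Ha concentrates further from the null value, making rejection more likely.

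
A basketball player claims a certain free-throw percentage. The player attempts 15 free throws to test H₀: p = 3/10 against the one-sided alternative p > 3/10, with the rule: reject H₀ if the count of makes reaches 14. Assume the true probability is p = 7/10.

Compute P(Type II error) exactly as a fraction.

A Type II error is failing to reject when Ha holds: with p = 7/10, β = P(X ≤ 13).
Summing C(15,j)·(7/10)^j·(3/10)^{15-j} for j = 0..13 gives 241183100052963/250000000000000.

241183100052963/250000000000000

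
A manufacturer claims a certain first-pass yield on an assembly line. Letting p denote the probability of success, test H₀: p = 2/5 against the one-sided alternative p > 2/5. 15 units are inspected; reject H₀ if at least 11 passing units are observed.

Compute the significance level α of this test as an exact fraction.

Under H₀, Y ~ Binomial(15, 2/5), and α = P(Y ≥ 11).
Adding the binomial terms for j = 11 through 15 with p = 2/5 yields 285267968/30517578125.

285267968/30517578125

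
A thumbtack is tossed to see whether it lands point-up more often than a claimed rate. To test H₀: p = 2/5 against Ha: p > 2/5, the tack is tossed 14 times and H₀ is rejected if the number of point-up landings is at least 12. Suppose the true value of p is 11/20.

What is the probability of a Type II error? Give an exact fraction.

805268516435735481/819200000000000000

β = P(fail to reject H₀ | Ha true) = P(Y ≤ 11 | p = 11/20), Y ~ Binomial(14, 11/20).
Summing C(14,j)·(11/20)^j·(9/20)^{14-j} for j = 0..11 gives 805268516435735481/819200000000000000.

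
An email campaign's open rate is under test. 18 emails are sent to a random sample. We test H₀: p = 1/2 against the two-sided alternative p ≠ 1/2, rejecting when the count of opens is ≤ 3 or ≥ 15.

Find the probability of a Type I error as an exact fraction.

Under H₀, S ~ Binomial(18, 1/2); α is the probability of landing in either tail, P(S ≤ 3) + P(S ≥ 15).
Each tail has probability (1 + 18 + 153 + 816)/262144; doubling gives α = 1976/262144 = 247/32768.

247/32768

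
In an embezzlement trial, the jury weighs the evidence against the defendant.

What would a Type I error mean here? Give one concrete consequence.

With the conventional null hypothesis that the defendant is innocent:
A Type I error is rejecting H₀ when H₀ is true.
Here that means convicting the defendant when actually the defendant is innocent.

A Type I error would mean concluding that the defendant is guilty when in fact the defendant is innocent. Consequence: an innocent person is convicted and punished.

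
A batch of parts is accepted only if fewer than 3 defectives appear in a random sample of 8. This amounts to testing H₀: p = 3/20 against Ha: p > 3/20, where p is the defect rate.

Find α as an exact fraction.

2693447019/25600000000

α = P(reject H₀ | H₀ true) = P(S ≥ 3 | p = 3/20), S ~ Binomial(8, 3/20).
Via the complement, α = 1 − Σ_{j=0}^{2} C(8,j)(3/20)^j(17/20)^{8-j} = 2693447019/25600000000.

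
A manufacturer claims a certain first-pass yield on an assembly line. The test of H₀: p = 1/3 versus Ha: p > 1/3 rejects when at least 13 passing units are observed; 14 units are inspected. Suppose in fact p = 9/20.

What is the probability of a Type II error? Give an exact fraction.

1637985675869982373/1638400000000000000

β = P(fail to reject H₀ | Ha true) = P(S ≤ 12 | p = 9/20), S ~ Binomial(14, 9/20).
Summing C(14,j)·(9/20)^j·(11/20)^{14-j} for j = 0..12 gives 1637985675869982373/1638400000000000000.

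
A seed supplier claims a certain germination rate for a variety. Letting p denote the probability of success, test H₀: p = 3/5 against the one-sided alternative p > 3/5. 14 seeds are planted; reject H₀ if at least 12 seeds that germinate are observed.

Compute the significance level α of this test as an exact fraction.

The Type I error probability is α = P(K ≥ 12) computed under H₀, where K ~ Binomial(14, 3/5).
Summing C(14,j)(3/5)^j(2/5)^{14−j} for j = 12,…,14 gives 242868537/6103515625.

242868537/6103515625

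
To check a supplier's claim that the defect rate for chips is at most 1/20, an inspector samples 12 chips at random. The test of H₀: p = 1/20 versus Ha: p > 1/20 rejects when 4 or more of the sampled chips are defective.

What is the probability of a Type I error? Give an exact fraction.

The significance level is the probability, assuming p = 1/20, of seeing 4 or more defectives in 12 draws.
Computing the lower-tail complement: 1 − 817367938474207/819200000000000 = 1832061525793/819200000000000.

1832061525793/819200000000000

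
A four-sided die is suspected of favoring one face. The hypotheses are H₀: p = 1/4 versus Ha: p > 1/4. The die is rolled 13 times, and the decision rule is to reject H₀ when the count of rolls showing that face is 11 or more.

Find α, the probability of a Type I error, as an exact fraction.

371/33554432

α = P(reject H₀ | H₀ true) = P(K ≥ 11 | p = 1/4), with K ~ Binomial(13, 1/4).
Summing C(13,j)(1/4)^j(3/4)^{13−j} for j = 11,…,13 gives 371/33554432.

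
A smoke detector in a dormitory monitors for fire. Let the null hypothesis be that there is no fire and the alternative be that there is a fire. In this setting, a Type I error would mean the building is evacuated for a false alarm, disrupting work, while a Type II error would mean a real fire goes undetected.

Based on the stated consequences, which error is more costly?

The Type II consequence (a real fire goes undetected) is more severe than the Type I consequence (the building is evacuated for a false alarm, disrupting work).

Type II error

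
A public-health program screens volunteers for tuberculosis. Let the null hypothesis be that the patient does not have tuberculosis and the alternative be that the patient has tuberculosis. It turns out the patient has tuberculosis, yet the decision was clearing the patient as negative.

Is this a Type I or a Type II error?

Type II error

'Clearing the patient as negative' corresponds to failing to reject H₀.
H₀ was not rejected but H₀ is false — a Type II error (false negative).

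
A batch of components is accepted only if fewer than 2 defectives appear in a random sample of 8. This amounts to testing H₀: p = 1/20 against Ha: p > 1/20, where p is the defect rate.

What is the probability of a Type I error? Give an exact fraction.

1465463047/25600000000

α = P(reject H₀ | H₀ true) = P(X ≥ 2 | p = 1/20), X ~ Binomial(8, 1/20).
Via the complement, α = 1 − Σ_{j=0}^{1} C(8,j)(1/20)^j(19/20)^{8-j} = 1465463047/25600000000.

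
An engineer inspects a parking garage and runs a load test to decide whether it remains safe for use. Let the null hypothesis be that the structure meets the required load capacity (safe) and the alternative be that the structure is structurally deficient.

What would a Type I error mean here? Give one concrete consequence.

A Type I error is rejecting H₀ when H₀ is true.
Here that means closing the structure for repairs when actually the structure meets the required load capacity (safe).

A Type I error would mean concluding that the structure is structurally deficient when in fact the structure meets the required load capacity (safe). Consequence: a sound structure is closed unnecessarily, at significant cost and disruption.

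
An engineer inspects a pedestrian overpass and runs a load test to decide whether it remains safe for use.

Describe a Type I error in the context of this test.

With the conventional null hypothesis that the structure meets the required load capacity (safe):
A Type I error is rejecting H₀ when H₀ is true.
Here that means closing the structure for repairs when actually the structure meets the required load capacity (safe).

A Type I error would mean concluding that the structure is structurally deficient when in fact the structure meets the required load capacity (safe).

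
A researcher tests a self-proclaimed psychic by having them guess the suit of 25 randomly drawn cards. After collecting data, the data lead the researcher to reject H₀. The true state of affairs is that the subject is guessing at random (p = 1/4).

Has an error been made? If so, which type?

The conventional null hypothesis here is that the subject is guessing at random (p = 1/4).
H₀ was rejected, but H₀ is actually true.
Rejecting a true null hypothesis is a Type I error (false positive).

Type I error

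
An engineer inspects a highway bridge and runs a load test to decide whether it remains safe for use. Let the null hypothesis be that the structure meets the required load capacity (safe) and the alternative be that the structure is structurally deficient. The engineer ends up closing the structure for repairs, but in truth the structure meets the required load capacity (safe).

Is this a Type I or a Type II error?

'Closing the structure for repairs' corresponds to rejecting H₀.
H₀ was rejected but H₀ is true — a Type I error (false positive).

Type I error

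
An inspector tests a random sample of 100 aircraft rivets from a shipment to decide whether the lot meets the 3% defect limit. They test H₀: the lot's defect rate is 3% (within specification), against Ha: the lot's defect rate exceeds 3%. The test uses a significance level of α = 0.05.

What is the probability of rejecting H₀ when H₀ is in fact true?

The significance level α is, by definition, the probability of a Type I error — P(reject H₀ | H₀ true).

0.05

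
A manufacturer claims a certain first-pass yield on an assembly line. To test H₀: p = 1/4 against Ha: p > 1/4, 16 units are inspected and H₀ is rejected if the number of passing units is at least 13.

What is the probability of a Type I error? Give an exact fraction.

The Type I error probability is α = P(K ≥ 13) computed under H₀, where K ~ Binomial(16, 1/4).
Adding the binomial terms for j = 13 through 16 with p = 1/4 yields 16249/4294967296.

16249/4294967296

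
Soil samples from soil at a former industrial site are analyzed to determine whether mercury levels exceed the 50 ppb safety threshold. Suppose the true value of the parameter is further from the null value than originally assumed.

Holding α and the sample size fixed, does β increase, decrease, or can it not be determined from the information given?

It decreases.

The further the true parameter sits from the null value, the more of the Ha sampling distribution falls in the rejection region.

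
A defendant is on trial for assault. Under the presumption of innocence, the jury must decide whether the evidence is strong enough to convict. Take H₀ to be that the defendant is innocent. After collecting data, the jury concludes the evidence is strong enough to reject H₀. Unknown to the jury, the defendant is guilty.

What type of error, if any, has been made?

The test rejected a false H₀ — the decision matches the true state.

No error — this is a correct decision.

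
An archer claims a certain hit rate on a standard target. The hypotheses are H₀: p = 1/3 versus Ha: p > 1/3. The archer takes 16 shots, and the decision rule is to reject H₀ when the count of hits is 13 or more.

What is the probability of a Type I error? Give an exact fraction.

4993/43046721

α = P(reject H₀ | H₀ true) = P(K ≥ 13 | p = 1/3), with K ~ Binomial(16, 1/3).
P(K ≥ 13) = Σ_{j=13}^{16} C(16,j)·(1/3)^j·(2/3)^{16-j} = 4993/43046721.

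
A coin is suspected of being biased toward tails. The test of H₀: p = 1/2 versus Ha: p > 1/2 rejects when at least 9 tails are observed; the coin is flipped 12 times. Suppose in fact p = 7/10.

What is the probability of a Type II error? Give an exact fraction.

β = P(fail to reject H₀ | Ha true) = P(S ≤ 8 | p = 7/10), S ~ Binomial(12, 7/10).
Adding the binomial probabilities P(S=0)+…+P(S=8) at p = 7/10 gives 101496845313/200000000000.

101496845313/200000000000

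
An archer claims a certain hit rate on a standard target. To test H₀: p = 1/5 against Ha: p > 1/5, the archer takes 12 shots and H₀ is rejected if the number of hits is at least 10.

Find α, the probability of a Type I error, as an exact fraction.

221/48828125

α = P(reject H₀ | H₀ true) = P(Y ≥ 10 | p = 1/5), with Y ~ Binomial(12, 1/5).
P(Y ≥ 10) = Σ_{j=10}^{12} C(12,j)·(1/5)^j·(4/5)^{12-j} = 221/48828125.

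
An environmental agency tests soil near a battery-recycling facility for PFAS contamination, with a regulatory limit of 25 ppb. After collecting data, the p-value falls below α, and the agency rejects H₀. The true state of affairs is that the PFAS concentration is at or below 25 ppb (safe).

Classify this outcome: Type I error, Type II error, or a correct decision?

The conventional null hypothesis here is that the PFAS concentration is at or below 25 ppb (safe).
H₀ was rejected, but H₀ is actually true.
Rejecting a true null hypothesis is a Type I error (false positive).

Type I error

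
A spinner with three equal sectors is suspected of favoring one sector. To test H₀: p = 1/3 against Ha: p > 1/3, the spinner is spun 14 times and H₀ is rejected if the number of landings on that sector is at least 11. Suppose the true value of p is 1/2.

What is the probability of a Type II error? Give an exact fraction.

7957/8192

β = P(fail to reject H₀ | Ha true) = P(S ≤ 10 | p = 1/2), S ~ Binomial(14, 1/2).
Summing C(14,j)·(1/2)^j·(1/2)^{14-j} for j = 0..10 gives 7957/8192.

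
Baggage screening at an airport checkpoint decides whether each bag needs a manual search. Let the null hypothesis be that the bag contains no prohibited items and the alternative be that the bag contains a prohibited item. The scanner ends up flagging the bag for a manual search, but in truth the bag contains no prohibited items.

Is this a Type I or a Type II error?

Type I error

'Flagging the bag for a manual search' corresponds to rejecting H₀.
H₀ was rejected but H₀ is true — a Type I error (false positive).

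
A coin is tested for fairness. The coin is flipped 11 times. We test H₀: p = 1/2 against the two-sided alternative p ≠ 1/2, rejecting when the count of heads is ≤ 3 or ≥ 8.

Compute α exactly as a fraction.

Under H₀, S ~ Binomial(11, 1/2); α is the probability of landing in either tail, P(S ≤ 3) + P(S ≥ 8).
By symmetry, α = 2·P(S ≤ 3) = 2·(1 + 11 + 55 + 165)/2048 = 464/2048 = 29/128.

29/128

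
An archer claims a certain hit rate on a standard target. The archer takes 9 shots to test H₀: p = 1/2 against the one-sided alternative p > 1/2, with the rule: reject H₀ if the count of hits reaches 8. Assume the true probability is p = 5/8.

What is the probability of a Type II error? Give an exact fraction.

Under the alternative p = 5/8, Y ~ Binomial(9, 5/8); β is the probability the test does not reject, P(Y < 8).
Summing C(9,j)·(5/8)^j·(3/8)^{9-j} for j = 0..7 gives 3803679/4194304.

3803679/4194304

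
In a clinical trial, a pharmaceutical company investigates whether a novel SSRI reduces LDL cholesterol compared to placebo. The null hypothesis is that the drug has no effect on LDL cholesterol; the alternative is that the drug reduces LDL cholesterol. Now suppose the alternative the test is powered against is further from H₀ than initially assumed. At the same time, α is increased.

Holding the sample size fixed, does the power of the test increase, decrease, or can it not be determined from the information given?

A larger true effect moves the Ha sampling distribution further from the H₀ critical value, making rejection more likely when Ha is true. Relaxing α lowers the evidence threshold; under Ha, outcomes that previously fell short now trigger rejection. Both changes push β in the same direction.
Since power = 1 − β and β decreases, power increases.

It increases.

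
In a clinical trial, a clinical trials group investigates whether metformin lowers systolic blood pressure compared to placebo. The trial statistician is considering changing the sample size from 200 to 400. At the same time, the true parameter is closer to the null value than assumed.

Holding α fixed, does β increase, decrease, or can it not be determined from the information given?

Cannot be determined from the information given.

The first change alone would make β decrease; the second alone would make β increase. Which effect dominates depends on the magnitudes, which are not given.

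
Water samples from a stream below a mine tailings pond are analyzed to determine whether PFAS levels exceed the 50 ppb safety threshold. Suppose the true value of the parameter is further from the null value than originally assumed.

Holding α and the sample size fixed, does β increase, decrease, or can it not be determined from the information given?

It decreases.

The further the true parameter sits from the null value, the more of the Ha sampling distribution falls in the rejection region.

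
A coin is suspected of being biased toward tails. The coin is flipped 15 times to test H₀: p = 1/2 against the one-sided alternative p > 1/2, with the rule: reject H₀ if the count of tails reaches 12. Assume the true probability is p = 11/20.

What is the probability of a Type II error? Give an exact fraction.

A Type II error is failing to reject when Ha holds: with p = 11/20, β = P(K ≤ 11).
Summing C(15,j)·(11/20)^j·(9/20)^{15-j} for j = 0..11 gives 7844484964274060391/8192000000000000000.

7844484964274060391/8192000000000000000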